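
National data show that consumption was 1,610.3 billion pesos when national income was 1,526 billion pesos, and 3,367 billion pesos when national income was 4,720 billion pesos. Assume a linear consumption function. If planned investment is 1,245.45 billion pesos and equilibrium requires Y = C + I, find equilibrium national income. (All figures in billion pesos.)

Y = 4481

MPC = (3367 − 1610.3)/(4720 − 1526) = 1756.7/3194 = 0.55
a = 1610.3 − 0.55(1526) = 771
Equilibrium: Y = 771 + 0.55Y + 1245.45
0.45Y = 2016.45, so Y = 2016.45/0.45 = 4481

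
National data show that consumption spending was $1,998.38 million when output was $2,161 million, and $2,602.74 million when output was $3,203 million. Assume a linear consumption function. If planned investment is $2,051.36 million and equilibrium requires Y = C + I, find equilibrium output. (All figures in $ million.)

MPC = (2602.74 − 1998.38)/(3203 − 2161) = 604.36/1042 = 0.58
a = 1998.38 − 0.58(2161) = 745
Equilibrium: Y = 745 + 0.58Y + 2051.36
0.42Y = 2796.36, so Y = 2796.36/0.42 = 6658

Y = 6658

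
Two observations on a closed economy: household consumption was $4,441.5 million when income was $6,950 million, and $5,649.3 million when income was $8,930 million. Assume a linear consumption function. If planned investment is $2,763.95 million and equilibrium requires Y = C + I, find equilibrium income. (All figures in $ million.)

Y = 7605

MPC = (5649.3 − 4441.5)/(8930 − 6950) = 1207.8/1980 = 0.61
a = 4441.5 − 0.61(6950) = 202
Equilibrium: Y = 202 + 0.61Y + 2763.95
0.39Y = 2965.95, so Y = 2965.95/0.39 = 7605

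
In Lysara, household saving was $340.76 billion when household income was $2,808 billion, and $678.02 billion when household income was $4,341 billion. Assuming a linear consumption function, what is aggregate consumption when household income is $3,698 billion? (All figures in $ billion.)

MPS = ΔS/ΔY = (678.02 − 340.76)/(4341 − 2808) = 337.26/1533 = 0.22
MPC = 1 − MPS = 0.78
Autonomous saving = 340.76 − 0.22(2808) = -277, so a = 277
C = 277 + 0.78(3698) = 277 + 2884.44 = 3161.44

C = 3161.44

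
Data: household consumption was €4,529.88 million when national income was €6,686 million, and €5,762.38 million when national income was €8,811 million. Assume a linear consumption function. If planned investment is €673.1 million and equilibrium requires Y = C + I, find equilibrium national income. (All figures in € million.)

Y = 3155

MPC = (5762.38 − 4529.88)/(8811 − 6686) = 1232.5/2125 = 0.58
a = 4529.88 − 0.58(6686) = 652
Equilibrium: Y = 652 + 0.58Y + 673.1
0.42Y = 1325.1, so Y = 1325.1/0.42 = 3155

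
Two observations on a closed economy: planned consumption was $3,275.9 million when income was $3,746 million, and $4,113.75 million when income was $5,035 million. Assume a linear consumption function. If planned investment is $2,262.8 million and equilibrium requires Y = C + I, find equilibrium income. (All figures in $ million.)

Y = 8868

MPC = (4113.75 − 3275.9)/(5035 − 3746) = 837.85/1289 = 0.65
a = 3275.9 − 0.65(3746) = 841
Equilibrium: Y = 841 + 0.65Y + 2262.8
0.35Y = 3103.8, so Y = 3103.8/0.35 = 8868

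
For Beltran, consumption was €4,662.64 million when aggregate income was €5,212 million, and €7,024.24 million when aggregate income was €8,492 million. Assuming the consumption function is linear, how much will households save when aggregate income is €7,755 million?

S = 1261.4

MPC = (7024.24 − 4662.64)/(8492 − 5212) = 2361.6/3280 = 0.72
a = 4662.64 − 0.72(5212) = 4662.64 − 3752.64 = 910
C = 910 + 0.72(7755) = 6493.6
S = 7755 − 6493.6 = 1261.4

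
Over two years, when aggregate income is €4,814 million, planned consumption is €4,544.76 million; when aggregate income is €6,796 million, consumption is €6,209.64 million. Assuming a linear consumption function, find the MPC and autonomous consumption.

MPC = ΔC/ΔY = (6209.64 − 4544.76)/(6796 − 4814) = 1664.88/1982 = 0.84
a = C − MPC·Y = 4544.76 − 0.84(4814) = 4544.76 − 4043.76 = 501

MPC = 0.84; a = 501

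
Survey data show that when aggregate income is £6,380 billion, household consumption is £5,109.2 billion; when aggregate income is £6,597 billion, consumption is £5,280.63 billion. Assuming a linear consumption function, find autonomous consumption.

MPC = ΔC/ΔY = (5280.63 − 5109.2)/(6597 − 6380) = 171.43/217 = 0.79
a = C − MPC·Y = 5109.2 − 0.79(6380) = 5109.2 − 5040.2 = 69

a = 69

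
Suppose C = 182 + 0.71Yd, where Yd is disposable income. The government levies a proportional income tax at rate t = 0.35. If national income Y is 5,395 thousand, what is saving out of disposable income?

Yd = (1 − 0.35)(5395) = 0.65(5395) = 3506.75
C = 182 + 0.71(3506.75) = 182 + 2489.7925 = 2671.7925
S = Yd − C = 3506.75 − 2671.7925 = 834.9575

S = 834.9575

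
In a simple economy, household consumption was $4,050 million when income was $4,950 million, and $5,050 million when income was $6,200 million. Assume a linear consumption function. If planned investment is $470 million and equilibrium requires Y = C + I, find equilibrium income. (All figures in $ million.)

Y = 2800

MPC = (5050 − 4050)/(6200 − 4950) = 1000/1250 = 0.8
a = 4050 − 0.8(4950) = 90
Equilibrium: Y = 90 + 0.8Y + 470
0.2Y = 560, so Y = 560/0.2 = 2800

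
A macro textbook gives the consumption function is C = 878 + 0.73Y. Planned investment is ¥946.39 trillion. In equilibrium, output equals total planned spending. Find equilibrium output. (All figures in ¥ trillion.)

Y = 6757

Y = C + I = 878 + 0.73Y + 946.39
Y − 0.73Y = 1824.39
0.27Y = 1824.39, so Y = 1824.39/0.27 = 6757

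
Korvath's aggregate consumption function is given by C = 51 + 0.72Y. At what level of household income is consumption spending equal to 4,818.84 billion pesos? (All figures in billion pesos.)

51 + 0.72Y = 4818.84
0.72Y = 4767.84, so Y = 4767.84/0.72 = 6622

Y = 6622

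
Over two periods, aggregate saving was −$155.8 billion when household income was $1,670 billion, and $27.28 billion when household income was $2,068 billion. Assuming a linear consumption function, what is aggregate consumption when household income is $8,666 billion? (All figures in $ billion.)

MPS = ΔS/ΔY = (27.28 − (-155.8))/(2068 − 1670) = 183.08/398 = 0.46
MPC = 1 − MPS = 0.54
Autonomous saving = -155.8 − 0.46(1670) = -924, so a = 924
C = 924 + 0.54(8666) = 924 + 4679.64 = 5603.64

C = 5603.64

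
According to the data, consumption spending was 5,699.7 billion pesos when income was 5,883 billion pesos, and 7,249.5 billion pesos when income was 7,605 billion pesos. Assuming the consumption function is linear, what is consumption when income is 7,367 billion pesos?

C = 7035.3

MPC = (7249.5 − 5699.7)/(7605 − 5883) = 1549.8/1722 = 0.9
a = 5699.7 − 0.9(5883) = 5699.7 − 5294.7 = 405
C = 405 + 0.9(7367) = 405 + 6630.3 = 7035.3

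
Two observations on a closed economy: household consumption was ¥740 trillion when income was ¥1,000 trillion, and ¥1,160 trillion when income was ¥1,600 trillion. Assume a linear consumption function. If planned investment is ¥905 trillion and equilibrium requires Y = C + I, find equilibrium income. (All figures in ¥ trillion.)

Y = 3150

MPC = (1160 − 740)/(1600 − 1000) = 420/600 = 0.7
a = 740 − 0.7(1000) = 40
Equilibrium: Y = 40 + 0.7Y + 905
0.3Y = 945, so Y = 945/0.3 = 3150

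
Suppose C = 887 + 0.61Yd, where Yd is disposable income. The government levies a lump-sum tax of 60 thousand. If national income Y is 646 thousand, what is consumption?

C = 1244.46

Yd = Y − T = 646 − 60 = 586
C = 887 + 0.61(586) = 887 + 357.46 = 1244.46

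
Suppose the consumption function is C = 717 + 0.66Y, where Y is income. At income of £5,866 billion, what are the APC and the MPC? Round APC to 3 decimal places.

APC = 0.782; MPC = 0.66

MPC = 0.66 (the slope of the consumption function)
C = 717 + 0.66(5866) = 4588.56, so APC = 4588.56/5866 = 0.782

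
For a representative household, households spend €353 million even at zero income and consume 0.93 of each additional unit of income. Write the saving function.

S = Y − C = Y − (353 + 0.93Y) = -353 + (1 − 0.93)Y

S = -353 + 0.07Y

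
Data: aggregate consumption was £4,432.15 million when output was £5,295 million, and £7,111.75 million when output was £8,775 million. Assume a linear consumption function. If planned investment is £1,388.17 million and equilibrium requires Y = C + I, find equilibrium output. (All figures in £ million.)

Y = 7579

MPC = (7111.75 − 4432.15)/(8775 − 5295) = 2679.6/3480 = 0.77
a = 4432.15 − 0.77(5295) = 355
Equilibrium: Y = 355 + 0.77Y + 1388.17
0.23Y = 1743.17, so Y = 1743.17/0.23 = 7579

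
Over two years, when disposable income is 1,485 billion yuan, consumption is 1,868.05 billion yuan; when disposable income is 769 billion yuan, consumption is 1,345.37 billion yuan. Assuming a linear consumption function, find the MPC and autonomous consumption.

MPC = 0.73; a = 784

MPC = ΔC/ΔY = (1868.05 − 1345.37)/(1485 − 769) = 522.68/716 = 0.73
a = C − MPC·Y = 1345.37 − 0.73(769) = 1345.37 − 561.37 = 784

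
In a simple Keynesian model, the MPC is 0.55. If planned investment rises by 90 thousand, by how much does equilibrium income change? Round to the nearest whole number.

The multiplier is 1/(1 − MPC) = 1/0.45.
ΔY = 90/0.45 = 200.00 ≈ 200

ΔY ≈ 200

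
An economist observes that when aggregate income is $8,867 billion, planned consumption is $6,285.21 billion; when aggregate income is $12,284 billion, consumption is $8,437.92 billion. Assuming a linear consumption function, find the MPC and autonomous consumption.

MPC = 0.63; a = 699

MPC = ΔC/ΔY = (8437.92 − 6285.21)/(12284 − 8867) = 2152.71/3417 = 0.63
a = C − MPC·Y = 6285.21 − 0.63(8867) = 6285.21 − 5586.21 = 699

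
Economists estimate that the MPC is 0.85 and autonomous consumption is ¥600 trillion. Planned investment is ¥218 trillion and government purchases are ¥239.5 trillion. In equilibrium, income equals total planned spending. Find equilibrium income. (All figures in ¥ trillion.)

Y = C + I + G = 600 + 0.85Y + 218 + 239.5
Y − 0.85Y = 1057.5
0.15Y = 1057.5, so Y = 1057.5/0.15 = 7050

Y = 7050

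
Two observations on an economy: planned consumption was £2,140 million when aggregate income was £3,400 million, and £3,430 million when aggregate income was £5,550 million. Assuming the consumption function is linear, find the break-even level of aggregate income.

MPC = (3430 − 2140)/(5550 − 3400) = 1290/2150 = 0.6
a = 2140 − 0.6(3400) = 2140 − 2040 = 100
Break-even: Y = a/(1−MPC) = 100/0.4 = 250

Y = 250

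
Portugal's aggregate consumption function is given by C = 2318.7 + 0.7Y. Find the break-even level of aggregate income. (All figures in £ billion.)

Y = 7729

At break-even, C = Y: 2318.7 + 0.7Y = Y
0.3Y = 2318.7, so Y = 2318.7/0.3 = 7729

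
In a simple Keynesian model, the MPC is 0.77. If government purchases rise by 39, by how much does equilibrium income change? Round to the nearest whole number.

The multiplier is 1/(1 − MPC) = 1/0.23.
ΔY = 39/0.23 = 169.57 ≈ 170

ΔY ≈ 170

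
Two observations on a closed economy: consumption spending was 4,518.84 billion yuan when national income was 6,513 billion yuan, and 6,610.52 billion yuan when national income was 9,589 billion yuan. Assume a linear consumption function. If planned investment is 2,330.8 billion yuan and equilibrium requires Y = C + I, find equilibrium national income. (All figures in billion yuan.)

MPC = (6610.52 − 4518.84)/(9589 − 6513) = 2091.68/3076 = 0.68
a = 4518.84 − 0.68(6513) = 90
Equilibrium: Y = 90 + 0.68Y + 2330.8
0.32Y = 2420.8, so Y = 2420.8/0.32 = 7565

Y = 7565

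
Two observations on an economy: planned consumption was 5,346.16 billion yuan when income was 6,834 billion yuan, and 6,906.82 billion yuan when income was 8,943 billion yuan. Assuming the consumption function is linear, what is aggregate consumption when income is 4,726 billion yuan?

C = 3786.24

MPC = (6906.82 − 5346.16)/(8943 − 6834) = 1560.66/2109 = 0.74
a = 5346.16 − 0.74(6834) = 5346.16 − 5057.16 = 289
C = 289 + 0.74(4726) = 289 + 3497.24 = 3786.24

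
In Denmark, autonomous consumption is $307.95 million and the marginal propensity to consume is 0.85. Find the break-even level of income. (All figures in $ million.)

At break-even, C = Y: 307.95 + 0.85Y = Y
0.15Y = 307.95, so Y = 307.95/0.15 = 2053

Y = 2053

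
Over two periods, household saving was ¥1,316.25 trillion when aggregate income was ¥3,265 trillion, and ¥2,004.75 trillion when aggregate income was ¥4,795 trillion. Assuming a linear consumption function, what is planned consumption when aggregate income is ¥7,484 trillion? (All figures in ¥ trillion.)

C = 4269.2

MPS = ΔS/ΔY = (2004.75 − 1316.25)/(4795 − 3265) = 688.5/1530 = 0.45
MPC = 1 − MPS = 0.55
Autonomous saving = 1316.25 − 0.45(3265) = -153, so a = 153
C = 153 + 0.55(7484) = 153 + 4116.2 = 4269.2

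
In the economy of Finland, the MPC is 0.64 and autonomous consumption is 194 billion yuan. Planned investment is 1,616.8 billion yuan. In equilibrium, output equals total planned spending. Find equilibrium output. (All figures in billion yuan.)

Y = C + I = 194 + 0.64Y + 1616.8
Y − 0.64Y = 1810.8
0.36Y = 1810.8, so Y = 1810.8/0.36 = 5030

Y = 5030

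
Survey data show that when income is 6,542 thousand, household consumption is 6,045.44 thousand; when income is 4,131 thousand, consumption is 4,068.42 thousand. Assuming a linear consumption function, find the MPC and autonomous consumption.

MPC = ΔC/ΔY = (6045.44 − 4068.42)/(6542 − 4131) = 1977.02/2411 = 0.82
a = C − MPC·Y = 4068.42 − 0.82(4131) = 4068.42 − 3387.42 = 681

MPC = 0.82; a = 681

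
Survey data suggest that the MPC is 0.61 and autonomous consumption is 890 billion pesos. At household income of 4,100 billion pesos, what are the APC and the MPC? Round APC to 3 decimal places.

MPC = 0.61 (the slope of the consumption function)
C = 890 + 0.61(4100) = 3391, so APC = 3391/4100 = 0.827

APC = 0.827; MPC = 0.61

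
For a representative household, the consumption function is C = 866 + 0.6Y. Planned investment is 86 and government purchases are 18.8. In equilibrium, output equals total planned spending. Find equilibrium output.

Y = C + I + G = 866 + 0.6Y + 86 + 18.8
Y − 0.6Y = 970.8
0.4Y = 970.8, so Y = 970.8/0.4 = 2427

Y = 2427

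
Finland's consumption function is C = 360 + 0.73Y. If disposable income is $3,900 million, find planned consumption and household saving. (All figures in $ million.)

C = 3207; S = 693

C = 360 + 0.73(3900) = 360 + 2847 = 3207
S = Y − C = 3900 − 3207 = 693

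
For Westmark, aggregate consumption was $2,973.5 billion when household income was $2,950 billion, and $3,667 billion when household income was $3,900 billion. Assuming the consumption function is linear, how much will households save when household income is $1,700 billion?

S = -361

MPC = (3667 − 2973.5)/(3900 − 2950) = 693.5/950 = 0.73
a = 2973.5 − 0.73(2950) = 2973.5 − 2153.5 = 820
C = 820 + 0.73(1700) = 2061
S = 1700 − 2061 = -361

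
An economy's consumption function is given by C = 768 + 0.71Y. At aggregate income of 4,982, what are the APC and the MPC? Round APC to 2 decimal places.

MPC = 0.71 (the slope of the consumption function)
C = 768 + 0.71(4982) = 4305.22, so APC = 4305.22/4982 = 0.86

APC = 0.86; MPC = 0.71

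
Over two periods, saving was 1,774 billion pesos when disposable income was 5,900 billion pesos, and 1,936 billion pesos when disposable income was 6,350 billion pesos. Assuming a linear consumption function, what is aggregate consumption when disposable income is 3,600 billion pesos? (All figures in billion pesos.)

C = 2654

MPS = ΔS/ΔY = (1936 − 1774)/(6350 − 5900) = 162/450 = 0.36
MPC = 1 − MPS = 0.64
Autonomous saving = 1774 − 0.36(5900) = -350, so a = 350
C = 350 + 0.64(3600) = 350 + 2304 = 2654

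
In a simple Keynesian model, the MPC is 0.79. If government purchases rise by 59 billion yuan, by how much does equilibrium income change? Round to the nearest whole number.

The multiplier is 1/(1 − MPC) = 1/0.21.
ΔY = 59/0.21 = 280.95 ≈ 281

ΔY ≈ 281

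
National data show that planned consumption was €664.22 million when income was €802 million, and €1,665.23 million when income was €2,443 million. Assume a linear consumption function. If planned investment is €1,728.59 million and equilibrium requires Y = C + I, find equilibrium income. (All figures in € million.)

Y = 4881

MPC = (1665.23 − 664.22)/(2443 − 802) = 1001.01/1641 = 0.61
a = 664.22 − 0.61(802) = 175
Equilibrium: Y = 175 + 0.61Y + 1728.59
0.39Y = 1903.59, so Y = 1903.59/0.39 = 4881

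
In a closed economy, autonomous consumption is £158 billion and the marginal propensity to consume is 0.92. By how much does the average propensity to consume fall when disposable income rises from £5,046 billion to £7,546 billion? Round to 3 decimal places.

At Y = 5046: C = 158 + 0.92(5046) = 4800.32, APC = 4800.32/5046 = 0.9513
At Y = 7546: C = 7100.32, APC = 7100.32/7546 = 0.9409
Fall in APC = 0.9513 − 0.9409 = 0.0104 ≈ 0.010

ΔAPC = 0.010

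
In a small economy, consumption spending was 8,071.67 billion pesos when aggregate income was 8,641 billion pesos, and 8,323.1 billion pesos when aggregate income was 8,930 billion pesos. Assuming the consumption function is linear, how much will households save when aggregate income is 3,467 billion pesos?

S = -103.29

MPC = (8323.1 − 8071.67)/(8930 − 8641) = 251.43/289 = 0.87
a = 8071.67 − 0.87(8641) = 8071.67 − 7517.67 = 554
C = 554 + 0.87(3467) = 3570.29
S = 3467 − 3570.29 = -103.29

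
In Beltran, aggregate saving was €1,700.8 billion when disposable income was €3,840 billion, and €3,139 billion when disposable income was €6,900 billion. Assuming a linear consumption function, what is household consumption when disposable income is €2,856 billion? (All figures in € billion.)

MPS = ΔS/ΔY = (3139 − 1700.8)/(6900 − 3840) = 1438.2/3060 = 0.47
MPC = 1 − MPS = 0.53
Autonomous saving = 1700.8 − 0.47(3840) = -104, so a = 104
C = 104 + 0.53(2856) = 104 + 1513.68 = 1617.68

C = 1617.68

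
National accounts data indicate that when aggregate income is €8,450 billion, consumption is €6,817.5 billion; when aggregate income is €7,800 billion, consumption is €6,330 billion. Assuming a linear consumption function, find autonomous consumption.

a = 480

MPC = ΔC/ΔY = (6817.5 − 6330)/(8450 − 7800) = 487.5/650 = 0.75
a = C − MPC·Y = 6330 − 0.75(7800) = 6330 − 5850 = 480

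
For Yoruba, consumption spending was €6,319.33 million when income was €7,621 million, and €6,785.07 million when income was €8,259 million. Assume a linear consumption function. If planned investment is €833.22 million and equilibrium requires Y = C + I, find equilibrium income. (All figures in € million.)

Y = 5886

MPC = (6785.07 − 6319.33)/(8259 − 7621) = 465.74/638 = 0.73
a = 6319.33 − 0.73(7621) = 756
Equilibrium: Y = 756 + 0.73Y + 833.22
0.27Y = 1589.22, so Y = 1589.22/0.27 = 5886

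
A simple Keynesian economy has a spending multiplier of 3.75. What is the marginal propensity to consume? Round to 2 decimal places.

MPC = 0.73

k = 1/(1 − MPC), so 1 − MPC = 1/k = 1/3.75 = 0.2667
MPC = 1 − 0.2667 = 0.73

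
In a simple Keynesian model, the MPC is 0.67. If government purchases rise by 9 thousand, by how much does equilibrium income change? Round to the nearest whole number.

The multiplier is 1/(1 − MPC) = 1/0.33.
ΔY = 9/0.33 = 27.27 ≈ 27

ΔY ≈ 27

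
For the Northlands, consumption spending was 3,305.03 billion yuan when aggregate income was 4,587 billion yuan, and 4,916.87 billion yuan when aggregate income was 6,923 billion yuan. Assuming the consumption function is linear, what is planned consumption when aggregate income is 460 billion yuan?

C = 457.4

MPC = (4916.87 − 3305.03)/(6923 − 4587) = 1611.84/2336 = 0.69
a = 3305.03 − 0.69(4587) = 3305.03 − 3165.03 = 140
C = 140 + 0.69(460) = 140 + 317.4 = 457.4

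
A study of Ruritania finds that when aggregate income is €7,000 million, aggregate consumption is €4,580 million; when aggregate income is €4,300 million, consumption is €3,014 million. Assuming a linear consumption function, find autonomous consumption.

a = 520

MPC = ΔC/ΔY = (4580 − 3014)/(7000 − 4300) = 1566/2700 = 0.58
a = C − MPC·Y = 3014 − 0.58(4300) = 3014 − 2494 = 520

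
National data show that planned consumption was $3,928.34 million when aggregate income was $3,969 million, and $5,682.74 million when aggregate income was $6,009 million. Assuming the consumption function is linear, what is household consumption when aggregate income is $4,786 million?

C = 4630.96

MPC = (5682.74 − 3928.34)/(6009 − 3969) = 1754.4/2040 = 0.86
a = 3928.34 − 0.86(3969) = 3928.34 − 3413.34 = 515
C = 515 + 0.86(4786) = 515 + 4115.96 = 4630.96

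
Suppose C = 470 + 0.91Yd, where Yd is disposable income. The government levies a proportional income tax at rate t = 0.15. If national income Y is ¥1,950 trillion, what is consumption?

C = 1978.325

Yd = (1 − 0.15)(1950) = 0.85(1950) = 1657.5
C = 470 + 0.91(1657.5) = 470 + 1508.325 = 1978.325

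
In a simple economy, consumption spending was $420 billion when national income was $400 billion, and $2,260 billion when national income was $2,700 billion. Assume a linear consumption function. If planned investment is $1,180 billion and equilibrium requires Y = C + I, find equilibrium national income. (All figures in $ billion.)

Y = 6400

MPC = (2260 − 420)/(2700 − 400) = 1840/2300 = 0.8
a = 420 − 0.8(400) = 100
Equilibrium: Y = 100 + 0.8Y + 1180
0.2Y = 1280, so Y = 1280/0.2 = 6400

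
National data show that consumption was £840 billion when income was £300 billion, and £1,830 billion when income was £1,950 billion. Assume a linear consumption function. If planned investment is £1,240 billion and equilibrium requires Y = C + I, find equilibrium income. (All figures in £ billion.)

Y = 4750

MPC = (1830 − 840)/(1950 − 300) = 990/1650 = 0.6
a = 840 − 0.6(300) = 660
Equilibrium: Y = 660 + 0.6Y + 1240
0.4Y = 1900, so Y = 1900/0.4 = 4750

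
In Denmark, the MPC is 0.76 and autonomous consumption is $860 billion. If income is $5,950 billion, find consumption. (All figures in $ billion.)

C = 860 + 0.76(5950) = 860 + 4522 = 5382

C = 5382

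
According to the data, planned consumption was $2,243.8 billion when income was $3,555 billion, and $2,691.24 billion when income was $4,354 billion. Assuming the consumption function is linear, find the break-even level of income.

Y = 575

MPC = (2691.24 − 2243.8)/(4354 − 3555) = 447.44/799 = 0.56
a = 2243.8 − 0.56(3555) = 2243.8 − 1990.8 = 253
Break-even: Y = a/(1−MPC) = 253/0.44 = 575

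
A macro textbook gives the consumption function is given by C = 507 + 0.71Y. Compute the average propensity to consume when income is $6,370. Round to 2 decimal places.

APC = 0.79

C = 507 + 0.71(6370) = 5029.7
APC = C/Y = 5029.7/6370 = 0.79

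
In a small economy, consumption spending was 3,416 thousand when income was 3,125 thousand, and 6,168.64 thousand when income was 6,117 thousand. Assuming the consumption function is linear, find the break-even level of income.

MPC = (6168.64 − 3416)/(6117 − 3125) = 2752.64/2992 = 0.92
a = 3416 − 0.92(3125) = 3416 − 2875 = 541
Break-even: Y = a/(1−MPC) = 541/0.08 = 6762.5

Y = 6762.5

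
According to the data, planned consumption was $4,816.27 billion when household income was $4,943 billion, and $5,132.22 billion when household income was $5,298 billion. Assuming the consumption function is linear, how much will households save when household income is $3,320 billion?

S = -51.8

MPC = (5132.22 − 4816.27)/(5298 − 4943) = 315.95/355 = 0.89
a = 4816.27 − 0.89(4943) = 4816.27 − 4399.27 = 417
C = 417 + 0.89(3320) = 3371.8
S = 3320 − 3371.8 = -51.8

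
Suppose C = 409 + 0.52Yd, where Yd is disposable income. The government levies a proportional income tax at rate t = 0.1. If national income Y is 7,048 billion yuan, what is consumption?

Yd = (1 − 0.1)(7048) = 0.9(7048) = 6343.2
C = 409 + 0.52(6343.2) = 409 + 3298.464 = 3707.464

C = 3707.464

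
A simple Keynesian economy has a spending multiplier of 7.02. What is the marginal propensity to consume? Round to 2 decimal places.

MPC = 0.86

k = 1/(1 − MPC), so 1 − MPC = 1/k = 1/7.02 = 0.1425
MPC = 1 − 0.1425 = 0.86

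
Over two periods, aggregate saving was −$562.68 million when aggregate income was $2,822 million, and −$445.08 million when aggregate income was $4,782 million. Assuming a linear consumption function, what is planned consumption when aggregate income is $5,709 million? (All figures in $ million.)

MPS = ΔS/ΔY = (-445.08 − (-562.68))/(4782 − 2822) = 117.6/1960 = 0.06
MPC = 1 − MPS = 0.94
Autonomous saving = -562.68 − 0.06(2822) = -732, so a = 732
C = 732 + 0.94(5709) = 732 + 5366.46 = 6098.46

C = 6098.46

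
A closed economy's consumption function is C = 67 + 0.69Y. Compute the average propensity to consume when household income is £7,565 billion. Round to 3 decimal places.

C = 67 + 0.69(7565) = 5286.85
APC = C/Y = 5286.85/7565 = 0.699

APC = 0.699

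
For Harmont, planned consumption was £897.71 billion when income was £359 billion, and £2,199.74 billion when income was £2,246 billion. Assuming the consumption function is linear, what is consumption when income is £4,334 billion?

MPC = (2199.74 − 897.71)/(2246 − 359) = 1302.03/1887 = 0.69
a = 897.71 − 0.69(359) = 897.71 − 247.71 = 650
C = 650 + 0.69(4334) = 650 + 2990.46 = 3640.46

C = 3640.46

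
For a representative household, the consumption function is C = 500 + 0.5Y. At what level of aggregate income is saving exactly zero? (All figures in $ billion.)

Y = 1000

At break-even, C = Y: 500 + 0.5Y = Y
0.5Y = 500, so Y = 500/0.5 = 1000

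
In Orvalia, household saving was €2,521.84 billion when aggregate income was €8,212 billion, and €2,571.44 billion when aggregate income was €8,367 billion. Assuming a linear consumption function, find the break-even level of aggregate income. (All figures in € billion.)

Y = 331.25

MPS = ΔS/ΔY = (2571.44 − 2521.84)/(8367 − 8212) = 49.6/155 = 0.32
MPC = 1 − MPS = 0.68
From S(8212) = 2521.84: −a + 0.32(8212) = 2521.84, so a = 2627.84 − 2521.84 = 106
Break-even (S = 0): Y = a/MPS = 106/0.32 = 331.25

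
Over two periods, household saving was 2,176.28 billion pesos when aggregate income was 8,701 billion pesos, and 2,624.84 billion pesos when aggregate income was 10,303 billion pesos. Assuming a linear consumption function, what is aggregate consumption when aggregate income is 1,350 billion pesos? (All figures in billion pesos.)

MPS = ΔS/ΔY = (2624.84 − 2176.28)/(10303 − 8701) = 448.56/1602 = 0.28
MPC = 1 − MPS = 0.72
Autonomous saving = 2176.28 − 0.28(8701) = -260, so a = 260
C = 260 + 0.72(1350) = 260 + 972 = 1232

C = 1232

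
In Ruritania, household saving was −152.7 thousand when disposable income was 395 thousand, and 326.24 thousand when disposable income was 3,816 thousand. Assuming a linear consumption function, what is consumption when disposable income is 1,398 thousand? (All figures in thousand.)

C = 1410.28

MPS = ΔS/ΔY = (326.24 − (-152.7))/(3816 − 395) = 478.94/3421 = 0.14
MPC = 1 − MPS = 0.86
Autonomous saving = -152.7 − 0.14(395) = -208, so a = 208
C = 208 + 0.86(1398) = 208 + 1202.28 = 1410.28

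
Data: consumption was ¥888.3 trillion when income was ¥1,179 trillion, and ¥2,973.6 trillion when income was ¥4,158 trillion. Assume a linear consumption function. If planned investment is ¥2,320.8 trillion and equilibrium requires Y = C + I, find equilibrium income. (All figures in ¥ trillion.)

Y = 7946

MPC = (2973.6 − 888.3)/(4158 − 1179) = 2085.3/2979 = 0.7
a = 888.3 − 0.7(1179) = 63
Equilibrium: Y = 63 + 0.7Y + 2320.8
0.3Y = 2383.8, so Y = 2383.8/0.3 = 7946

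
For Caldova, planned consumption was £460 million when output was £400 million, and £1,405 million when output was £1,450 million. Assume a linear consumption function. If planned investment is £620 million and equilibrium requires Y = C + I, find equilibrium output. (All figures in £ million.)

Y = 7200

MPC = (1405 − 460)/(1450 − 400) = 945/1050 = 0.9
a = 460 − 0.9(400) = 100
Equilibrium: Y = 100 + 0.9Y + 620
0.1Y = 720, so Y = 720/0.1 = 7200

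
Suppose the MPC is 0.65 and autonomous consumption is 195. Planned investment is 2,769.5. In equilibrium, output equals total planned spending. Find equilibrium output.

Y = C + I = 195 + 0.65Y + 2769.5
Y − 0.65Y = 2964.5
0.35Y = 2964.5, so Y = 2964.5/0.35 = 8470

Y = 8470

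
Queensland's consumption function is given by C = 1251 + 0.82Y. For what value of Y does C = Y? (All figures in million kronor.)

At break-even, C = Y: 1251 + 0.82Y = Y
0.18Y = 1251, so Y = 1251/0.18 = 6950

Y = 6950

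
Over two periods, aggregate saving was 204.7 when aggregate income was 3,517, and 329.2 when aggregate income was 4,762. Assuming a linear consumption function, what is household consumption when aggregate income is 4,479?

C = 4178.1

MPS = ΔS/ΔY = (329.2 − 204.7)/(4762 − 3517) = 124.5/1245 = 0.1
MPC = 1 − MPS = 0.9
Autonomous saving = 204.7 − 0.1(3517) = -147, so a = 147
C = 147 + 0.9(4479) = 147 + 4031.1 = 4178.1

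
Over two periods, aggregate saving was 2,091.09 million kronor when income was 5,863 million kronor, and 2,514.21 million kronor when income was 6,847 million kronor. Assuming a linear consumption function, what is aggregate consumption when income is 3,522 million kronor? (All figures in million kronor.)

MPS = ΔS/ΔY = (2514.21 − 2091.09)/(6847 − 5863) = 423.12/984 = 0.43
MPC = 1 − MPS = 0.57
Autonomous saving = 2091.09 − 0.43(5863) = -430, so a = 430
C = 430 + 0.57(3522) = 430 + 2007.54 = 2437.54

C = 2437.54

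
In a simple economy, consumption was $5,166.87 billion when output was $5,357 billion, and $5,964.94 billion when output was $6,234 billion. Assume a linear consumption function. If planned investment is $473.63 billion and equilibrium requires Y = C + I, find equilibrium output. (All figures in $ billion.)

MPC = (5964.94 − 5166.87)/(6234 − 5357) = 798.07/877 = 0.91
a = 5166.87 − 0.91(5357) = 292
Equilibrium: Y = 292 + 0.91Y + 473.63
0.09Y = 765.63, so Y = 765.63/0.09 = 8507

Y = 8507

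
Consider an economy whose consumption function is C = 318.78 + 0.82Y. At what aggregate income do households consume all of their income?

At break-even, C = Y: 318.78 + 0.82Y = Y
0.18Y = 318.78, so Y = 318.78/0.18 = 1771

Y = 1771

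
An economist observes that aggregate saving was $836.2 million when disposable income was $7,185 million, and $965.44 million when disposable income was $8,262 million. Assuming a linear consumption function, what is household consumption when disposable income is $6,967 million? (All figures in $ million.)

C = 6156.96

MPS = ΔS/ΔY = (965.44 − 836.2)/(8262 − 7185) = 129.24/1077 = 0.12
MPC = 1 − MPS = 0.88
Autonomous saving = 836.2 − 0.12(7185) = -26, so a = 26
C = 26 + 0.88(6967) = 26 + 6130.96 = 6156.96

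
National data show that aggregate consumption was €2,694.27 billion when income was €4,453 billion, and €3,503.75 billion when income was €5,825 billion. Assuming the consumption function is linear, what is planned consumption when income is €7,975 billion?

C = 4772.25

MPC = (3503.75 − 2694.27)/(5825 − 4453) = 809.48/1372 = 0.59
a = 2694.27 − 0.59(4453) = 2694.27 − 2627.27 = 67
C = 67 + 0.59(7975) = 67 + 4705.25 = 4772.25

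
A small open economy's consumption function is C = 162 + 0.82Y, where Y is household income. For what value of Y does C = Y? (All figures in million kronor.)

At break-even, C = Y: 162 + 0.82Y = Y
0.18Y = 162, so Y = 162/0.18 = 900

Y = 900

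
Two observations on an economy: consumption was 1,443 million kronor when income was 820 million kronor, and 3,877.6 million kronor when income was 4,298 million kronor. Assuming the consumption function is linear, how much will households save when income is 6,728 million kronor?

S = 1149.4

MPC = (3877.6 − 1443)/(4298 − 820) = 2434.6/3478 = 0.7
a = 1443 − 0.7(820) = 1443 − 574 = 869
C = 869 + 0.7(6728) = 5578.6
S = 6728 − 5578.6 = 1149.4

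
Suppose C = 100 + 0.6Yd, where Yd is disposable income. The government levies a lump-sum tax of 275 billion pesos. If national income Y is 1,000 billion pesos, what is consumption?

Yd = Y − T = 1000 − 275 = 725
C = 100 + 0.6(725) = 100 + 435 = 535

C = 535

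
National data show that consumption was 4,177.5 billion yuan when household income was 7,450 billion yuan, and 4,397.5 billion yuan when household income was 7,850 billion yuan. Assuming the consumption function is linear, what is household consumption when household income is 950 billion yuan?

MPC = (4397.5 − 4177.5)/(7850 − 7450) = 220/400 = 0.55
a = 4177.5 − 0.55(7450) = 4177.5 − 4097.5 = 80
C = 80 + 0.55(950) = 80 + 522.5 = 602.5

C = 602.5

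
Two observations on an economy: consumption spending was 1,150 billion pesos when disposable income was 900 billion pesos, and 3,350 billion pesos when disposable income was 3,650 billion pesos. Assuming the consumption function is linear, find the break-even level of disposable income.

MPC = (3350 − 1150)/(3650 − 900) = 2200/2750 = 0.8
a = 1150 − 0.8(900) = 1150 − 720 = 430
Break-even: Y = a/(1−MPC) = 430/0.2 = 2150

Y = 2150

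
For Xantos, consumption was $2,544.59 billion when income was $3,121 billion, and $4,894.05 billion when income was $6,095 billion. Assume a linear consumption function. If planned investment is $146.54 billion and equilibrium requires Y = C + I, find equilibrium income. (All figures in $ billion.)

Y = 1074

MPC = (4894.05 − 2544.59)/(6095 − 3121) = 2349.46/2974 = 0.79
a = 2544.59 − 0.79(3121) = 79
Equilibrium: Y = 79 + 0.79Y + 146.54
0.21Y = 225.54, so Y = 225.54/0.21 = 1074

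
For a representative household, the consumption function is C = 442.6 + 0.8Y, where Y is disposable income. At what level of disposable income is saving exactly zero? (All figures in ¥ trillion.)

At break-even, C = Y: 442.6 + 0.8Y = Y
0.2Y = 442.6, so Y = 442.6/0.2 = 2213

Y = 2213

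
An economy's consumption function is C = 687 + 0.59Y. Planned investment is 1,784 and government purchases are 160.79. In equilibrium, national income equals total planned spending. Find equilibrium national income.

Y = C + I + G = 687 + 0.59Y + 1784 + 160.79
Y − 0.59Y = 2631.79
0.41Y = 2631.79, so Y = 2631.79/0.41 = 6419

Y = 6419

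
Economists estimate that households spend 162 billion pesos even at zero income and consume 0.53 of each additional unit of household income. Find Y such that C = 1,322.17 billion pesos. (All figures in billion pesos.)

Y = 2189

162 + 0.53Y = 1322.17
0.53Y = 1160.17, so Y = 1160.17/0.53 = 2189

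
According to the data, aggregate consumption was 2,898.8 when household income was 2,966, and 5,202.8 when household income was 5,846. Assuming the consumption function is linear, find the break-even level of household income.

Y = 2630

MPC = (5202.8 − 2898.8)/(5846 − 2966) = 2304/2880 = 0.8
a = 2898.8 − 0.8(2966) = 2898.8 − 2372.8 = 526
Break-even: Y = a/(1−MPC) = 526/0.2 = 2630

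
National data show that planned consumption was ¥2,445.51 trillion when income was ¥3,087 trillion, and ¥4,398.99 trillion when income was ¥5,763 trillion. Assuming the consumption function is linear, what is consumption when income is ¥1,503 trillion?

C = 1289.19

MPC = (4398.99 − 2445.51)/(5763 − 3087) = 1953.48/2676 = 0.73
a = 2445.51 − 0.73(3087) = 2445.51 − 2253.51 = 192
C = 192 + 0.73(1503) = 192 + 1097.19 = 1289.19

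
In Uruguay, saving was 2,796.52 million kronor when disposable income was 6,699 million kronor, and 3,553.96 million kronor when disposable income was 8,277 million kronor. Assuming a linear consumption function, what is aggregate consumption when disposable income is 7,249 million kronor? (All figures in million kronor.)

C = 4188.48

MPS = ΔS/ΔY = (3553.96 − 2796.52)/(8277 − 6699) = 757.44/1578 = 0.48
MPC = 1 − MPS = 0.52
Autonomous saving = 2796.52 − 0.48(6699) = -419, so a = 419
C = 419 + 0.52(7249) = 419 + 3769.48 = 4188.48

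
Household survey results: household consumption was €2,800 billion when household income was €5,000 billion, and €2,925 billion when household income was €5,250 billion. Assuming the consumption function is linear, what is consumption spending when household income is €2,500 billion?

C = 1550

MPC = (2925 − 2800)/(5250 − 5000) = 125/250 = 0.5
a = 2800 − 0.5(5000) = 2800 − 2500 = 300
C = 300 + 0.5(2500) = 300 + 1250 = 1550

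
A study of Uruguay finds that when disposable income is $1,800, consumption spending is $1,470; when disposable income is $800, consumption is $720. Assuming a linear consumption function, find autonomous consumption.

MPC = ΔC/ΔY = (1470 − 720)/(1800 − 800) = 750/1000 = 0.75
a = C − MPC·Y = 720 − 0.75(800) = 720 − 600 = 120

a = 120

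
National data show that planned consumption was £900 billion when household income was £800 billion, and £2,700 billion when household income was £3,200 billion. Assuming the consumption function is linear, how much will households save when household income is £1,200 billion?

S = 0

MPC = (2700 − 900)/(3200 − 800) = 1800/2400 = 0.75
a = 900 − 0.75(800) = 900 − 600 = 300
C = 300 + 0.75(1200) = 1200
S = 1200 − 1200 = 0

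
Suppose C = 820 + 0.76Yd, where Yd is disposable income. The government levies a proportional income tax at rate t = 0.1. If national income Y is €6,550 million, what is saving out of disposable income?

Yd = (1 − 0.1)(6550) = 0.9(6550) = 5895
C = 820 + 0.76(5895) = 820 + 4480.2 = 5300.2
S = Yd − C = 5895 − 5300.2 = 594.8

S = 594.8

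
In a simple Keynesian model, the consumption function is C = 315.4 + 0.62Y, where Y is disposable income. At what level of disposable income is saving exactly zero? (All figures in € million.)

At break-even, C = Y: 315.4 + 0.62Y = Y
0.38Y = 315.4, so Y = 315.4/0.38 = 830

Y = 830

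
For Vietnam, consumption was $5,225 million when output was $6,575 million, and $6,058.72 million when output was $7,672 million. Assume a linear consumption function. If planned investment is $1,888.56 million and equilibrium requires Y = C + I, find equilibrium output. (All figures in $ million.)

Y = 8819

MPC = (6058.72 − 5225)/(7672 − 6575) = 833.72/1097 = 0.76
a = 5225 − 0.76(6575) = 228
Equilibrium: Y = 228 + 0.76Y + 1888.56
0.24Y = 2116.56, so Y = 2116.56/0.24 = 8819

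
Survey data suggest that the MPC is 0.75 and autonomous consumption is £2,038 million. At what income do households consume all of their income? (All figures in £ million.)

Y = 8152

At break-even, C = Y: 2038 + 0.75Y = Y
0.25Y = 2038, so Y = 2038/0.25 = 8152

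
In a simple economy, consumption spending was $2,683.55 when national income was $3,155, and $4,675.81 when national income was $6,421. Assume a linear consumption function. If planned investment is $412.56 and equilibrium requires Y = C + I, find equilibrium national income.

MPC = (4675.81 − 2683.55)/(6421 − 3155) = 1992.26/3266 = 0.61
a = 2683.55 − 0.61(3155) = 759
Equilibrium: Y = 759 + 0.61Y + 412.56
0.39Y = 1171.56, so Y = 1171.56/0.39 = 3004

Y = 3004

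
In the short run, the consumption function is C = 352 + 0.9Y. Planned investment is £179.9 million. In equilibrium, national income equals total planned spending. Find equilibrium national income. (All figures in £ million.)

Y = 5319

Y = C + I = 352 + 0.9Y + 179.9
Y − 0.9Y = 531.9
0.1Y = 531.9, so Y = 531.9/0.1 = 5319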